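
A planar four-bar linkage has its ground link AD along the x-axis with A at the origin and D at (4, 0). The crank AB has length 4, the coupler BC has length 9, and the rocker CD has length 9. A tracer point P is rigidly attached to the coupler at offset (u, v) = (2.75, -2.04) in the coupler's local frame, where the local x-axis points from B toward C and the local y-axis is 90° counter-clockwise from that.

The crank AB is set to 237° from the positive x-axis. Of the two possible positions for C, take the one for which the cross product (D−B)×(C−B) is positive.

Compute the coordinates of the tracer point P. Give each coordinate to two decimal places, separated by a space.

A=(0,0), D=(4.00,0)
B = A + 4.00·(cos237°, sin237°) = (-2.1786, -3.3547)
|BD| = 7.0305
circle(B,9.00) ∩ circle(D,9.00): a=3.5153, h=8.2851
  candidates: C₊=(-3.0426,5.6037) cross=58.249; C₋=(4.8640,-8.9584) cross=-58.249
  mode + wants cross > 0 → take C=(-3.0426,5.6037) (cross=58.249)
ex = (C−B)/|BC| = (-0.0960,0.9954); ey = (-0.9954,-0.0960)
P = B + 2.75·ex + -2.04·ey = (-0.4120,-0.4215)

-0.41 -0.42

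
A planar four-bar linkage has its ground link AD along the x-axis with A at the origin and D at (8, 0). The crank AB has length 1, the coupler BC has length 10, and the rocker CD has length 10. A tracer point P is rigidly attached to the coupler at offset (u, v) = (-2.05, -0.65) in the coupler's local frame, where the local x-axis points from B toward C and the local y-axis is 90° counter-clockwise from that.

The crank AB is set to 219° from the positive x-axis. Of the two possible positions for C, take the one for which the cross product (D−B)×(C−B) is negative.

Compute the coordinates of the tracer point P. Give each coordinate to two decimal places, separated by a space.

-2.37 0.82

A=(0,0), D=(8.00,0)
B = A + 1.00·(cos219°, sin219°) = (-0.7771, -0.6293)
|BD| = 8.7997
circle(B,10.00) ∩ circle(D,10.00): a=4.3998, h=8.9801
  candidates: C₊=(2.9692,8.6424) cross=79.022; C₋=(4.2536,-9.2717) cross=-79.022
  mode - wants cross < 0 → take C=(4.2536,-9.2717) (cross=-79.022)
ex = (C−B)/|BC| = (0.5031,-0.8642); ey = (0.8642,0.5031)
P = B + -2.05·ex + -0.65·ey = (-2.3702,0.8154)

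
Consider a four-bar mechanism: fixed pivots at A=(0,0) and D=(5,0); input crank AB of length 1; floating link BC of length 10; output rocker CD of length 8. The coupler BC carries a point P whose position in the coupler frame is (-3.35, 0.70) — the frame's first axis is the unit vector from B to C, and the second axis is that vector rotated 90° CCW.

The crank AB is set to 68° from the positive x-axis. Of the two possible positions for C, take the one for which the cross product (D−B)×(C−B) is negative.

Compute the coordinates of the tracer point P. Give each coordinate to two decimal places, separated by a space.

-0.51 4.23

A=(0,0), D=(5.00,0)
B = A + 1.00·(cos68°, sin68°) = (0.3746, 0.9272)
|BD| = 4.7174
circle(B,10.00) ∩ circle(D,8.00): a=6.1744, h=7.8662
  candidates: C₊=(7.9746,7.4264) cross=37.108; C₋=(4.8825,-7.9991) cross=-37.108
  mode - wants cross < 0 → take C=(4.8825,-7.9991) (cross=-37.108)
ex = (C−B)/|BC| = (0.4508,-0.8926); ey = (0.8926,0.4508)
P = B + -3.35·ex + 0.70·ey = (-0.5107,4.2331)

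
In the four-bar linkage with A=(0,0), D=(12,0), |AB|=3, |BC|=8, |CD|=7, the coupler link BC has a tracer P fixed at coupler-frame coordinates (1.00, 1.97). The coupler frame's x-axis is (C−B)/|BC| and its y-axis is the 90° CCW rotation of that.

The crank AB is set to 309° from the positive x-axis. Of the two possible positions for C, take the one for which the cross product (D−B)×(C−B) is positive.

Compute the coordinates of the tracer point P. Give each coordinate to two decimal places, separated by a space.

0.84 -0.39

A=(0,0), D=(12.00,0)
B = A + 3.00·(cos309°, sin309°) = (1.8880, -2.3314)
|BD| = 10.3773
circle(B,8.00) ∩ circle(D,7.00): a=5.9114, h=5.3903
  candidates: C₊=(6.4372,4.2492) cross=55.937; C₋=(8.8593,-6.2559) cross=-55.937
  mode + wants cross > 0 → take C=(6.4372,4.2492) (cross=55.937)
ex = (C−B)/|BC| = (0.5687,0.8226); ey = (-0.8226,0.5687)
P = B + 1.00·ex + 1.97·ey = (0.8361,-0.3886)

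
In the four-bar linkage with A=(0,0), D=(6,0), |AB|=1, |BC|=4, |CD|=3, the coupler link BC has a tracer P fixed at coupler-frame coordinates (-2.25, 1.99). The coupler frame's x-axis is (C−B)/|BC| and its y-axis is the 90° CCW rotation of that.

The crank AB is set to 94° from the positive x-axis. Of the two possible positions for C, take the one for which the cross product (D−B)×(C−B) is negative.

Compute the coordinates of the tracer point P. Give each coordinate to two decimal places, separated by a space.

A=(0,0), D=(6.00,0)
B = A + 1.00·(cos94°, sin94°) = (-0.0698, 0.9976)
|BD| = 6.1512
circle(B,4.00) ∩ circle(D,3.00): a=3.6446, h=1.6483
  candidates: C₊=(3.7939,2.0330) cross=10.139; C₋=(3.2593,-1.2200) cross=-10.139
  mode - wants cross < 0 → take C=(3.2593,-1.2200) (cross=-10.139)
ex = (C−B)/|BC| = (0.8323,-0.5544); ey = (0.5544,0.8323)
P = B + -2.25·ex + 1.99·ey = (-0.8391,3.9011)

-0.84 3.90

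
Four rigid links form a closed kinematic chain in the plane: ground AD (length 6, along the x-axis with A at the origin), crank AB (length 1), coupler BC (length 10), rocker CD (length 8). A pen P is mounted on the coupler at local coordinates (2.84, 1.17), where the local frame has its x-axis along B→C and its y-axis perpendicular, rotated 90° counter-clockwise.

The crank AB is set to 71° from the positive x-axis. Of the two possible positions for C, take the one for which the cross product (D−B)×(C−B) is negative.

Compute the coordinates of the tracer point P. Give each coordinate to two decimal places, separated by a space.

A=(0,0), D=(6.00,0)
B = A + 1.00·(cos71°, sin71°) = (0.3256, 0.9455)
|BD| = 5.7527
circle(B,10.00) ∩ circle(D,8.00): a=6.0053, h=7.9960
  candidates: C₊=(7.5635,7.8457) cross=45.998; C₋=(4.9350,-7.9288) cross=-45.998
  mode - wants cross < 0 → take C=(4.9350,-7.9288) (cross=-45.998)
ex = (C−B)/|BC| = (0.4609,-0.8874); ey = (0.8874,0.4609)
P = B + 2.84·ex + 1.17·ey = (2.6729,-1.0355)

2.67 -1.04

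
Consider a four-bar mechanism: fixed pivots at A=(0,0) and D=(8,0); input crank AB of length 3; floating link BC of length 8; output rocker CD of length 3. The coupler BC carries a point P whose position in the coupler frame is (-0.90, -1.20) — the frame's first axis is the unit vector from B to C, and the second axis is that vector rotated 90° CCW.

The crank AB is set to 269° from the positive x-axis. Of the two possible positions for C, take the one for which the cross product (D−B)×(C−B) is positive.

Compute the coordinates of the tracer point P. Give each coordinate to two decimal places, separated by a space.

A=(0,0), D=(8.00,0)
B = A + 3.00·(cos269°, sin269°) = (-0.0524, -2.9995)
|BD| = 8.5929
circle(B,8.00) ∩ circle(D,3.00): a=7.4968, h=2.7926
  candidates: C₊=(5.9980,2.2343) cross=23.996; C₋=(7.9476,-2.9995) cross=-23.996
  mode + wants cross > 0 → take C=(5.9980,2.2343) (cross=23.996)
ex = (C−B)/|BC| = (0.7563,0.6542); ey = (-0.6542,0.7563)
P = B + -0.90·ex + -1.20·ey = (0.0521,-4.4959)

0.05 -4.50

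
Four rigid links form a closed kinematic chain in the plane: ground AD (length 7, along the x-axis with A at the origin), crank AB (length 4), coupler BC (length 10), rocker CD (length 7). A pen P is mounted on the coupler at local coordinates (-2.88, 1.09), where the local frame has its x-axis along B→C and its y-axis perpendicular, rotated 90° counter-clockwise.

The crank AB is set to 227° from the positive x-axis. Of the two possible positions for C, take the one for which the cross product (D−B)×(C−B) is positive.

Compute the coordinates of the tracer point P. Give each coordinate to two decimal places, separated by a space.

-5.20 -4.76

A=(0,0), D=(7.00,0)
B = A + 4.00·(cos227°, sin227°) = (-2.7280, -2.9254)
|BD| = 10.1583
circle(B,10.00) ∩ circle(D,7.00): a=7.5894, h=6.5116
  candidates: C₊=(2.6647,5.4959) cross=66.147; C₋=(6.4151,-6.9755) cross=-66.147
  mode + wants cross > 0 → take C=(2.6647,5.4959) (cross=66.147)
ex = (C−B)/|BC| = (0.5393,0.8421); ey = (-0.8421,0.5393)
P = B + -2.88·ex + 1.09·ey = (-5.1990,-4.7630)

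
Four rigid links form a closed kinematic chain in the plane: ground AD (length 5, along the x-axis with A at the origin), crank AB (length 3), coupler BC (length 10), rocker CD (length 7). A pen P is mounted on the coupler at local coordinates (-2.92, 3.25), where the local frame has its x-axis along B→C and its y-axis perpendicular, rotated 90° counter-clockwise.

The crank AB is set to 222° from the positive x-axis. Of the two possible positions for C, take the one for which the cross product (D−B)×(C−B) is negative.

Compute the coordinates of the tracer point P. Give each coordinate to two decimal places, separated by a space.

-3.22 2.25

A=(0,0), D=(5.00,0)
B = A + 3.00·(cos222°, sin222°) = (-2.2294, -2.0074)
|BD| = 7.5030
circle(B,10.00) ∩ circle(D,7.00): a=7.1501, h=6.9911
  candidates: C₊=(2.7896,6.6418) cross=52.454; C₋=(6.5305,-6.8306) cross=-52.454
  mode - wants cross < 0 → take C=(6.5305,-6.8306) (cross=-52.454)
ex = (C−B)/|BC| = (0.8760,-0.4823); ey = (0.4823,0.8760)
P = B + -2.92·ex + 3.25·ey = (-3.2198,2.2480)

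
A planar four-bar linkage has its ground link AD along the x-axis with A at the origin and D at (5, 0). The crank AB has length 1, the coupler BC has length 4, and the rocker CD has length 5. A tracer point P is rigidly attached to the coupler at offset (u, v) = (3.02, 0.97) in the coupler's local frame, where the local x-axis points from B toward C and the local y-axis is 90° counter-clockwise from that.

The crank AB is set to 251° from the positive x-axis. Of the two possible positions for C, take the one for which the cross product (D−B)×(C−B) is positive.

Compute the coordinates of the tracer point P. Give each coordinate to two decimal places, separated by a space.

A=(0,0), D=(5.00,0)
B = A + 1.00·(cos251°, sin251°) = (-0.3256, -0.9455)
|BD| = 5.4089
circle(B,4.00) ∩ circle(D,5.00): a=1.8725, h=3.5347
  candidates: C₊=(0.9002,2.8621) cross=19.119; C₋=(2.1360,-4.0984) cross=-19.119
  mode + wants cross > 0 → take C=(0.9002,2.8621) (cross=19.119)
ex = (C−B)/|BC| = (0.3064,0.9519); ey = (-0.9519,0.3064)
P = B + 3.02·ex + 0.97·ey = (-0.3235,2.2264)

-0.32 2.23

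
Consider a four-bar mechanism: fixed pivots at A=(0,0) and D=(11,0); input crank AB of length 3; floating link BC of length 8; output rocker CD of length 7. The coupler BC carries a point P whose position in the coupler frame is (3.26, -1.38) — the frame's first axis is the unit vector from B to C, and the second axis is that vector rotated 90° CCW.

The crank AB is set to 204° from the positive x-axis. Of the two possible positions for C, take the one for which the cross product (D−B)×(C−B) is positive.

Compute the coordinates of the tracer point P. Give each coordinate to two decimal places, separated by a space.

A=(0,0), D=(11.00,0)
B = A + 3.00·(cos204°, sin204°) = (-2.7406, -1.2202)
|BD| = 13.7947
circle(B,8.00) ∩ circle(D,7.00): a=7.4410, h=2.9378
  candidates: C₊=(4.4114,2.3643) cross=40.527; C₋=(4.9311,-3.4883) cross=-40.527
  mode + wants cross > 0 → take C=(4.4114,2.3643) (cross=40.527)
ex = (C−B)/|BC| = (0.8940,0.4481); ey = (-0.4481,0.8940)
P = B + 3.26·ex + -1.38·ey = (0.7921,-0.9932)

0.79 -0.99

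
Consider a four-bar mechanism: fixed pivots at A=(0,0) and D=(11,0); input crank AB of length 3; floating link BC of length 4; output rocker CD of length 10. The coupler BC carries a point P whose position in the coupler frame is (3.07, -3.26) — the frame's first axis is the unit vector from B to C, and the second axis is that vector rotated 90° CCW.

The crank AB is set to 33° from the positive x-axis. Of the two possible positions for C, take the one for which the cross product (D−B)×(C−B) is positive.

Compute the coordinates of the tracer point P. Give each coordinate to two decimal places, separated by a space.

A=(0,0), D=(11.00,0)
B = A + 3.00·(cos33°, sin33°) = (2.5160, 1.6339)
|BD| = 8.6399
circle(B,4.00) ∩ circle(D,10.00): a=-0.5412, h=3.9632
  candidates: C₊=(2.7340,5.6280) cross=34.242; C₋=(1.2351,-2.1554) cross=-34.242
  mode + wants cross > 0 → take C=(2.7340,5.6280) (cross=34.242)
ex = (C−B)/|BC| = (0.0545,0.9985); ey = (-0.9985,0.0545)
P = B + 3.07·ex + -3.26·ey = (5.9385,4.5217)

5.94 4.52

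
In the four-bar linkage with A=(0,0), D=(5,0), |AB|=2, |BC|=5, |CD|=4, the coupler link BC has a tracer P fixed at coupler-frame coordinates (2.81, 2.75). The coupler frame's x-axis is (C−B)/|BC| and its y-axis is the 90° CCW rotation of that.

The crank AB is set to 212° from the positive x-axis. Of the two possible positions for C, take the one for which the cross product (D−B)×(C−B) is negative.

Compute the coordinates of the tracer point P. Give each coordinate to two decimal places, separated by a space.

2.05 0.13

A=(0,0), D=(5.00,0)
B = A + 2.00·(cos212°, sin212°) = (-1.6961, -1.0598)
|BD| = 6.7795
circle(B,5.00) ∩ circle(D,4.00): a=4.0535, h=2.9273
  candidates: C₊=(1.8499,2.4652) cross=19.846; C₋=(2.7652,-3.3175) cross=-19.846
  mode - wants cross < 0 → take C=(2.7652,-3.3175) (cross=-19.846)
ex = (C−B)/|BC| = (0.8923,-0.4515); ey = (0.4515,0.8923)
P = B + 2.81·ex + 2.75·ey = (2.0528,0.1251)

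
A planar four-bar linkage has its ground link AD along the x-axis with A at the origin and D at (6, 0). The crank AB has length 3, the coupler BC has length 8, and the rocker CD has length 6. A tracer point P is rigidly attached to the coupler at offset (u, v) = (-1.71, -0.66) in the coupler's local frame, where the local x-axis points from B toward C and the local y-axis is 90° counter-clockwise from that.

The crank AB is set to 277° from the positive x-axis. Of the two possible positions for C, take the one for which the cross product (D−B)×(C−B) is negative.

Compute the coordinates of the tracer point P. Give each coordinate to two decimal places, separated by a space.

-1.47 -3.02

A=(0,0), D=(6.00,0)
B = A + 3.00·(cos277°, sin277°) = (0.3656, -2.9776)
|BD| = 6.3728
circle(B,8.00) ∩ circle(D,6.00): a=5.3832, h=5.9178
  candidates: C₊=(2.3600,4.7698) cross=37.713; C₋=(7.8901,-5.6945) cross=-37.713
  mode - wants cross < 0 → take C=(7.8901,-5.6945) (cross=-37.713)
ex = (C−B)/|BC| = (0.9406,-0.3396); ey = (0.3396,0.9406)
P = B + -1.71·ex + -0.66·ey = (-1.4669,-3.0177)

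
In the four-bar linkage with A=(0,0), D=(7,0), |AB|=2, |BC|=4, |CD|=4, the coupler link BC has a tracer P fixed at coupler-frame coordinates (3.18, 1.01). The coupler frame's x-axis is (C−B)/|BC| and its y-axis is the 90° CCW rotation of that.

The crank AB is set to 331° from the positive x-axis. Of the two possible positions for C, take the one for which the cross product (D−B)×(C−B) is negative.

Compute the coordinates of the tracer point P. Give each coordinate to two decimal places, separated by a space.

4.88 -2.11

A=(0,0), D=(7.00,0)
B = A + 2.00·(cos331°, sin331°) = (1.7492, -0.9696)
|BD| = 5.3395
circle(B,4.00) ∩ circle(D,4.00): a=2.6698, h=2.9786
  candidates: C₊=(3.8337,2.4443) cross=15.905; C₋=(4.9155,-3.4139) cross=-15.905
  mode - wants cross < 0 → take C=(4.9155,-3.4139) (cross=-15.905)
ex = (C−B)/|BC| = (0.7916,-0.6111); ey = (0.6111,0.7916)
P = B + 3.18·ex + 1.01·ey = (4.8836,-2.1134)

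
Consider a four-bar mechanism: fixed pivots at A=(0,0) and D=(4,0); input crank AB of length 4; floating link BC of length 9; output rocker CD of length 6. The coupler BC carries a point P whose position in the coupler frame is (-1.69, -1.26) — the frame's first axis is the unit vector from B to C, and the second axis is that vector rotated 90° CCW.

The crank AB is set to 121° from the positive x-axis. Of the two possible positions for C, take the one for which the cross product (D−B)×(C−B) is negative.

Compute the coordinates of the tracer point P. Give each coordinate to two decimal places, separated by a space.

A=(0,0), D=(4.00,0)
B = A + 4.00·(cos121°, sin121°) = (-2.0602, 3.4287)
|BD| = 6.9628
circle(B,9.00) ∩ circle(D,6.00): a=6.7129, h=5.9948
  candidates: C₊=(6.7344,5.3407) cross=41.741; C₋=(0.8304,-5.0945) cross=-41.741
  mode - wants cross < 0 → take C=(0.8304,-5.0945) (cross=-41.741)
ex = (C−B)/|BC| = (0.3212,-0.9470); ey = (0.9470,0.3212)
P = B + -1.69·ex + -1.26·ey = (-3.7962,4.6244)

-3.80 4.62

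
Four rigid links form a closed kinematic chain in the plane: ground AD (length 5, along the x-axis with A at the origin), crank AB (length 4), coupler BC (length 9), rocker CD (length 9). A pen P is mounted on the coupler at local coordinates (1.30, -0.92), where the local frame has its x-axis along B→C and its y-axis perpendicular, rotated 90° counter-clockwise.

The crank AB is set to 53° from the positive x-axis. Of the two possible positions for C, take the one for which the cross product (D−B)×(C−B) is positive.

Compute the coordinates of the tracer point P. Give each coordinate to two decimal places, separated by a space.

A=(0,0), D=(5.00,0)
B = A + 4.00·(cos53°, sin53°) = (2.4073, 3.1945)
|BD| = 4.1143
circle(B,9.00) ∩ circle(D,9.00): a=2.0571, h=8.7617
  candidates: C₊=(10.5067,7.1187) cross=36.048; C₋=(-3.0994,-3.9242) cross=-36.048
  mode + wants cross > 0 → take C=(10.5067,7.1187) (cross=36.048)
ex = (C−B)/|BC| = (0.8999,0.4360); ey = (-0.4360,0.8999)
P = B + 1.30·ex + -0.92·ey = (3.9783,2.9334)

3.98 2.93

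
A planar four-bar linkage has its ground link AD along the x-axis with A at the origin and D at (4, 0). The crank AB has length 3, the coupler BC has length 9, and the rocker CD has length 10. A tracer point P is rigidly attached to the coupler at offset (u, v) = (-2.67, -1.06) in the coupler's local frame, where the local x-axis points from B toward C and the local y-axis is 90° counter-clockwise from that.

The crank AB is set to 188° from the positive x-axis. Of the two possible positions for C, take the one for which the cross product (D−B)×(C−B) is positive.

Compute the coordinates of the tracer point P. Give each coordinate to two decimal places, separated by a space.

A=(0,0), D=(4.00,0)
B = A + 3.00·(cos188°, sin188°) = (-2.9708, -0.4175)
|BD| = 6.9833
circle(B,9.00) ∩ circle(D,10.00): a=2.1313, h=8.7440
  candidates: C₊=(-1.3661,8.4383) cross=61.062; C₋=(-0.3206,-9.0185) cross=-61.062
  mode + wants cross > 0 → take C=(-1.3661,8.4383) (cross=61.062)
ex = (C−B)/|BC| = (0.1783,0.9840); ey = (-0.9840,0.1783)
P = B + -2.67·ex + -1.06·ey = (-2.4038,-3.2337)

-2.40 -3.23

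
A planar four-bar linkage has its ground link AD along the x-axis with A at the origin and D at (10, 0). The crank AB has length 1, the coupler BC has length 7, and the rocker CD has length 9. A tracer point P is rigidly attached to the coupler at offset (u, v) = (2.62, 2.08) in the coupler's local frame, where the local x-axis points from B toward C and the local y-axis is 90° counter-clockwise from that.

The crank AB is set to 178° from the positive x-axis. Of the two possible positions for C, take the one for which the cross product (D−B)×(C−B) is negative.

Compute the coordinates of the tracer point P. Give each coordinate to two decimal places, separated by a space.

A=(0,0), D=(10.00,0)
B = A + 1.00·(cos178°, sin178°) = (-0.9994, 0.0349)
|BD| = 10.9994
circle(B,7.00) ∩ circle(D,9.00): a=4.0451, h=5.7129
  candidates: C₊=(3.0638,5.7349) cross=62.839; C₋=(3.0276,-5.6908) cross=-62.839
  mode - wants cross < 0 → take C=(3.0276,-5.6908) (cross=-62.839)
ex = (C−B)/|BC| = (0.5753,-0.8180); ey = (0.8180,0.5753)
P = B + 2.62·ex + 2.08·ey = (2.2092,-0.9116)

2.21 -0.91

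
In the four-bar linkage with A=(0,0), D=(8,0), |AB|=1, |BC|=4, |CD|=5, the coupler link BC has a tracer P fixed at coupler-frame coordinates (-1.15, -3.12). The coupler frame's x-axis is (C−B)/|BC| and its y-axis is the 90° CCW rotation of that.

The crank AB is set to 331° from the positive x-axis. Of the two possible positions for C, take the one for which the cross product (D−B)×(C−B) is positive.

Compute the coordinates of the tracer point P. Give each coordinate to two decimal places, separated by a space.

2.35 -3.46

A=(0,0), D=(8.00,0)
B = A + 1.00·(cos331°, sin331°) = (0.8746, -0.4848)
|BD| = 7.1419
circle(B,4.00) ∩ circle(D,5.00): a=2.9408, h=2.7114
  candidates: C₊=(3.6246,2.4199) cross=19.364; C₋=(3.9927,-2.9903) cross=-19.364
  mode + wants cross > 0 → take C=(3.6246,2.4199) (cross=19.364)
ex = (C−B)/|BC| = (0.6875,0.7262); ey = (-0.7262,0.6875)
P = B + -1.15·ex + -3.12·ey = (2.3497,-3.4649)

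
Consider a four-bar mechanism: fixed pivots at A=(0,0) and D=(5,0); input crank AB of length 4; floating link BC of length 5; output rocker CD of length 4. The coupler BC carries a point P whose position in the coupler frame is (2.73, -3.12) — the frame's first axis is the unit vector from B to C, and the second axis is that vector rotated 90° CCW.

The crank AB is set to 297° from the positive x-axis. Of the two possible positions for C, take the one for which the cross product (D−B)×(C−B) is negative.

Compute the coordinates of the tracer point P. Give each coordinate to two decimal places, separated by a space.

4.55 -6.68

A=(0,0), D=(5.00,0)
B = A + 4.00·(cos297°, sin297°) = (1.8160, -3.5640)
|BD| = 4.7792
circle(B,5.00) ∩ circle(D,4.00): a=3.3312, h=3.7287
  candidates: C₊=(1.2546,1.4044) cross=17.820; C₋=(6.8160,-3.5640) cross=-17.820
  mode - wants cross < 0 → take C=(6.8160,-3.5640) (cross=-17.820)
ex = (C−B)/|BC| = (1.0000,0.0000); ey = (-0.0000,1.0000)
P = B + 2.73·ex + -3.12·ey = (4.5460,-6.6840)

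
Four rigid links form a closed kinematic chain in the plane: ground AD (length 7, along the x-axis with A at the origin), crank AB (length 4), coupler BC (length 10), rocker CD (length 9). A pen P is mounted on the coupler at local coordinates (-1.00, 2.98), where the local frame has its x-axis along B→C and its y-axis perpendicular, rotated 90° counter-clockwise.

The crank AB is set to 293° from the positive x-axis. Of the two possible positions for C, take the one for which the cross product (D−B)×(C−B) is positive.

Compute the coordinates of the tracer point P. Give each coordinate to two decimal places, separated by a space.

-1.30 -4.98

A=(0,0), D=(7.00,0)
B = A + 4.00·(cos293°, sin293°) = (1.5629, -3.6820)
|BD| = 6.5665
circle(B,10.00) ∩ circle(D,9.00): a=4.7300, h=8.8106
  candidates: C₊=(0.5390,6.2654) cross=57.855; C₋=(10.4197,-8.3250) cross=-57.855
  mode + wants cross > 0 → take C=(0.5390,6.2654) (cross=57.855)
ex = (C−B)/|BC| = (-0.1024,0.9947); ey = (-0.9947,-0.1024)
P = B + -1.00·ex + 2.98·ey = (-1.2990,-4.9819)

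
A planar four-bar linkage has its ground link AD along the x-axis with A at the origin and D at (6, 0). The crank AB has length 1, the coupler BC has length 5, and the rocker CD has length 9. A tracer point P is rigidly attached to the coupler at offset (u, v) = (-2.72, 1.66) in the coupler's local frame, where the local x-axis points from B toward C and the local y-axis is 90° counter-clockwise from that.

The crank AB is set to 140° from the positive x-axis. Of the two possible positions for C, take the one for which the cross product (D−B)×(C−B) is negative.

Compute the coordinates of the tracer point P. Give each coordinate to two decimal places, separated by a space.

A=(0,0), D=(6.00,0)
B = A + 1.00·(cos140°, sin140°) = (-0.7660, 0.6428)
|BD| = 6.7965
circle(B,5.00) ∩ circle(D,9.00): a=-0.7215, h=4.9477
  candidates: C₊=(-1.0164,5.6365) cross=33.627; C₋=(-1.9522,-4.2145) cross=-33.627
  mode - wants cross < 0 → take C=(-1.9522,-4.2145) (cross=-33.627)
ex = (C−B)/|BC| = (-0.2372,-0.9715); ey = (0.9715,-0.2372)
P = B + -2.72·ex + 1.66·ey = (1.4919,2.8913)

1.49 2.89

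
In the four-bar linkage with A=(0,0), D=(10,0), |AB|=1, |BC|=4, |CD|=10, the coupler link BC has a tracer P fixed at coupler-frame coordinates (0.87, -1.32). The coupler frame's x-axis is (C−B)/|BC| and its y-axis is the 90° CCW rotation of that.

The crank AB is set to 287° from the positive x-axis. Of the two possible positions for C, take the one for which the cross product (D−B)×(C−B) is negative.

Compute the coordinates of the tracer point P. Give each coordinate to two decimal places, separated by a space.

A=(0,0), D=(10.00,0)
B = A + 1.00·(cos287°, sin287°) = (0.2924, -0.9563)
|BD| = 9.7546
circle(B,4.00) ∩ circle(D,10.00): a=0.5717, h=3.9589
  candidates: C₊=(0.4732,3.0396) cross=38.618; C₋=(1.2494,-4.8401) cross=-38.618
  mode - wants cross < 0 → take C=(1.2494,-4.8401) (cross=-38.618)
ex = (C−B)/|BC| = (0.2393,-0.9710); ey = (0.9710,0.2393)
P = B + 0.87·ex + -1.32·ey = (-0.7811,-2.1169)

-0.78 -2.12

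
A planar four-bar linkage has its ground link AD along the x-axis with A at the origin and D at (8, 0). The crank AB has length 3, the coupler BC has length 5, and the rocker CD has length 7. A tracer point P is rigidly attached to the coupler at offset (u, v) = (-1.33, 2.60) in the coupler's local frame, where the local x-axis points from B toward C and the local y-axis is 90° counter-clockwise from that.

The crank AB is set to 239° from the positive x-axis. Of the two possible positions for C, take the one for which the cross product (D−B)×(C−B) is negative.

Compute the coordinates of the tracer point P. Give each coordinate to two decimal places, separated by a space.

A=(0,0), D=(8.00,0)
B = A + 3.00·(cos239°, sin239°) = (-1.5451, -2.5715)
|BD| = 9.8854
circle(B,5.00) ∩ circle(D,7.00): a=3.7288, h=3.3311
  candidates: C₊=(1.1888,1.6149) cross=32.929; C₋=(2.9218,-4.8179) cross=-32.929
  mode - wants cross < 0 → take C=(2.9218,-4.8179) (cross=-32.929)
ex = (C−B)/|BC| = (0.8934,-0.4493); ey = (0.4493,0.8934)
P = B + -1.33·ex + 2.60·ey = (-1.5652,0.3489)

-1.57 0.35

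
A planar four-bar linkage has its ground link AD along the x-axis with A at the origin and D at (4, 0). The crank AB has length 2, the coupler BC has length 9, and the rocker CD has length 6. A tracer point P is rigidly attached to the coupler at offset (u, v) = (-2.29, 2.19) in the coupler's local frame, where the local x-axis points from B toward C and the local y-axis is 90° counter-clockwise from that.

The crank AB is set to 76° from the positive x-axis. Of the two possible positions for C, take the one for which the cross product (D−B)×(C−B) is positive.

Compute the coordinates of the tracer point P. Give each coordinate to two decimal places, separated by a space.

-1.93 3.99

A=(0,0), D=(4.00,0)
B = A + 2.00·(cos76°, sin76°) = (0.4838, 1.9406)
|BD| = 4.0161
circle(B,9.00) ∩ circle(D,6.00): a=7.6105, h=4.8042
  candidates: C₊=(9.4683,2.4694) cross=19.294; C₋=(4.8255,-5.9429) cross=-19.294
  mode + wants cross > 0 → take C=(9.4683,2.4694) (cross=19.294)
ex = (C−B)/|BC| = (0.9983,0.0588); ey = (-0.0588,0.9983)
P = B + -2.29·ex + 2.19·ey = (-1.9309,3.9923)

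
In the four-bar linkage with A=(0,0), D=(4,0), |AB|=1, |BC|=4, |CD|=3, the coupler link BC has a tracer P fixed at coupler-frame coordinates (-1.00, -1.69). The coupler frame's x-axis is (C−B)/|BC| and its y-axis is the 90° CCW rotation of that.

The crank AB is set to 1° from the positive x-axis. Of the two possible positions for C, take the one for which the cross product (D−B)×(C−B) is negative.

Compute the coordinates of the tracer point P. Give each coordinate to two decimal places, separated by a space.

-0.93 -0.35

A=(0,0), D=(4.00,0)
B = A + 1.00·(cos1°, sin1°) = (0.9998, 0.0175)
|BD| = 3.0002
circle(B,4.00) ∩ circle(D,3.00): a=2.6667, h=2.9814
  candidates: C₊=(3.6838,2.9833) cross=8.945; C₋=(3.6491,-2.9794) cross=-8.945
  mode - wants cross < 0 → take C=(3.6491,-2.9794) (cross=-8.945)
ex = (C−B)/|BC| = (0.6623,-0.7492); ey = (0.7492,0.6623)
P = B + -1.00·ex + -1.69·ey = (-0.9287,-0.3527)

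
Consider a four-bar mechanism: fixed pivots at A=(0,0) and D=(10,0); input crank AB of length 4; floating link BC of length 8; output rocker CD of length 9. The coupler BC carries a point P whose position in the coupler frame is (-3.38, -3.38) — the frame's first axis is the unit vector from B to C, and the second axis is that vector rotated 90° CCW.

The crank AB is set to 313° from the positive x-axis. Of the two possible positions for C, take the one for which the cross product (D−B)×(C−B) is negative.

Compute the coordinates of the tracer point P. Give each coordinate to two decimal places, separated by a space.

A=(0,0), D=(10.00,0)
B = A + 4.00·(cos313°, sin313°) = (2.7280, -2.9254)
|BD| = 7.8384
circle(B,8.00) ∩ circle(D,9.00): a=2.8348, h=7.4809
  candidates: C₊=(2.5659,5.0729) cross=58.638; C₋=(8.1499,-8.8078) cross=-58.638
  mode - wants cross < 0 → take C=(8.1499,-8.8078) (cross=-58.638)
ex = (C−B)/|BC| = (0.6777,-0.7353); ey = (0.7353,0.6777)
P = B + -3.38·ex + -3.38·ey = (-2.0481,-2.7309)

-2.05 -2.73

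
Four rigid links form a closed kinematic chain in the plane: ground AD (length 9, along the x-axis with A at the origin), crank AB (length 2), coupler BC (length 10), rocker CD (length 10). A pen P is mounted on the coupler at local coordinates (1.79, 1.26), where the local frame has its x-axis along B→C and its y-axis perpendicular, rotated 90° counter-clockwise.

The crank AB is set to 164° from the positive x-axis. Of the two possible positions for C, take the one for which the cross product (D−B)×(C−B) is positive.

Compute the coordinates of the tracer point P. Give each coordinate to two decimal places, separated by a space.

A=(0,0), D=(9.00,0)
B = A + 2.00·(cos164°, sin164°) = (-1.9225, 0.5513)
|BD| = 10.9364
circle(B,10.00) ∩ circle(D,10.00): a=5.4682, h=8.3725
  candidates: C₊=(3.9608,8.6375) cross=91.565; C₋=(3.1167,-8.0862) cross=-91.565
  mode + wants cross > 0 → take C=(3.9608,8.6375) (cross=91.565)
ex = (C−B)/|BC| = (0.5883,0.8086); ey = (-0.8086,0.5883)
P = B + 1.79·ex + 1.26·ey = (-1.8883,2.7400)

-1.89 2.74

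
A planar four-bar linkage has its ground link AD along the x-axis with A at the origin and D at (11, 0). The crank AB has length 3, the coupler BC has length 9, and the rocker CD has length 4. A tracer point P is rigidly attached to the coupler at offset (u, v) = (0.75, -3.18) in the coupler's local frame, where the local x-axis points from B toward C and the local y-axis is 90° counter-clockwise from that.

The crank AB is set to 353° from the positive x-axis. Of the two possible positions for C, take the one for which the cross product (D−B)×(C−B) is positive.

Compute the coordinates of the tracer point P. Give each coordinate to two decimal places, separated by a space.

5.18 -2.78

A=(0,0), D=(11.00,0)
B = A + 3.00·(cos353°, sin353°) = (2.9776, -0.3656)
|BD| = 8.0307
circle(B,9.00) ∩ circle(D,4.00): a=8.0623, h=3.9999
  candidates: C₊=(10.8495,3.9972) cross=32.122; C₋=(11.2137,-3.9943) cross=-32.122
  mode + wants cross > 0 → take C=(10.8495,3.9972) (cross=32.122)
ex = (C−B)/|BC| = (0.8747,0.4848); ey = (-0.4848,0.8747)
P = B + 0.75·ex + -3.18·ey = (5.1751,-2.7834)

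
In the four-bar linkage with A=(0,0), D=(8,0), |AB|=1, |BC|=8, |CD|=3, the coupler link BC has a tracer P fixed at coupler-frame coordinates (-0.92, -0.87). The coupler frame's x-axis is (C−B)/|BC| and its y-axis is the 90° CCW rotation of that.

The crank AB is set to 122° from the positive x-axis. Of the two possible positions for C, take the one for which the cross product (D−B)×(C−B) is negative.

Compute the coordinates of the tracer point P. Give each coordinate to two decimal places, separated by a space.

A=(0,0), D=(8.00,0)
B = A + 1.00·(cos122°, sin122°) = (-0.5299, 0.8480)
|BD| = 8.5720
circle(B,8.00) ∩ circle(D,3.00): a=7.4941, h=2.7997
  candidates: C₊=(7.2044,2.8926) cross=23.999; C₋=(6.6505,-2.6793) cross=-23.999
  mode - wants cross < 0 → take C=(6.6505,-2.6793) (cross=-23.999)
ex = (C−B)/|BC| = (0.8975,-0.4409); ey = (0.4409,0.8975)
P = B + -0.92·ex + -0.87·ey = (-1.7393,0.4728)

-1.74 0.47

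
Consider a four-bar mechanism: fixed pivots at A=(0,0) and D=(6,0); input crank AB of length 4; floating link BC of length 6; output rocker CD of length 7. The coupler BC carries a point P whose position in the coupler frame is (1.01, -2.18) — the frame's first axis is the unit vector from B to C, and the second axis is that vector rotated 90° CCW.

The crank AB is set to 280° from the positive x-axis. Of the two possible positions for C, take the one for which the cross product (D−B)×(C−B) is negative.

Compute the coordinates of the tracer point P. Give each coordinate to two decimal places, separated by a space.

0.45 -6.33

A=(0,0), D=(6.00,0)
B = A + 4.00·(cos280°, sin280°) = (0.6946, -3.9392)
|BD| = 6.6079
circle(B,6.00) ∩ circle(D,7.00): a=2.3203, h=5.5332
  candidates: C₊=(-0.7410,1.8865) cross=36.563; C₋=(5.8561,-6.9985) cross=-36.563
  mode - wants cross < 0 → take C=(5.8561,-6.9985) (cross=-36.563)
ex = (C−B)/|BC| = (0.8602,-0.5099); ey = (0.5099,0.8602)
P = B + 1.01·ex + -2.18·ey = (0.4519,-6.3295)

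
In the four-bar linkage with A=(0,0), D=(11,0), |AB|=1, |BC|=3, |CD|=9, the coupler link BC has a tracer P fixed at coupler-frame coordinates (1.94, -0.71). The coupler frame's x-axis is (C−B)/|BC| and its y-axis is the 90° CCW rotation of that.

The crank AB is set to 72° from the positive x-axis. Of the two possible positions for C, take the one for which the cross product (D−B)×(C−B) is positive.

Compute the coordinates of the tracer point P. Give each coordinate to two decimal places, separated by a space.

A=(0,0), D=(11.00,0)
B = A + 1.00·(cos72°, sin72°) = (0.3090, 0.9511)
|BD| = 10.7332
circle(B,3.00) ∩ circle(D,9.00): a=2.0125, h=2.2248
  candidates: C₊=(2.5108,2.9888) cross=23.879; C₋=(2.1165,-1.4433) cross=-23.879
  mode + wants cross > 0 → take C=(2.5108,2.9888) (cross=23.879)
ex = (C−B)/|BC| = (0.7339,0.6792); ey = (-0.6792,0.7339)
P = B + 1.94·ex + -0.71·ey = (2.2151,1.7477)

2.22 1.75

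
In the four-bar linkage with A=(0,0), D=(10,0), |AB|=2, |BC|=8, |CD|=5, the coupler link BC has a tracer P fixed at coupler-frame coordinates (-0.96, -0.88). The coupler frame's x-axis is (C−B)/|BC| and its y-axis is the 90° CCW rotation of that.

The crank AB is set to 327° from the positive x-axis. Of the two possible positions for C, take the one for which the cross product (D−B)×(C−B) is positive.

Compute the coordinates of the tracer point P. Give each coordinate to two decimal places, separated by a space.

1.57 -2.39

A=(0,0), D=(10.00,0)
B = A + 2.00·(cos327°, sin327°) = (1.6773, -1.0893)
|BD| = 8.3936
circle(B,8.00) ∩ circle(D,5.00): a=6.5200, h=4.6357
  candidates: C₊=(7.5406,4.3533) cross=38.910; C₋=(8.7438,-4.8396) cross=-38.910
  mode + wants cross > 0 → take C=(7.5406,4.3533) (cross=38.910)
ex = (C−B)/|BC| = (0.7329,0.6803); ey = (-0.6803,0.7329)
P = B + -0.96·ex + -0.88·ey = (1.5724,-2.3874)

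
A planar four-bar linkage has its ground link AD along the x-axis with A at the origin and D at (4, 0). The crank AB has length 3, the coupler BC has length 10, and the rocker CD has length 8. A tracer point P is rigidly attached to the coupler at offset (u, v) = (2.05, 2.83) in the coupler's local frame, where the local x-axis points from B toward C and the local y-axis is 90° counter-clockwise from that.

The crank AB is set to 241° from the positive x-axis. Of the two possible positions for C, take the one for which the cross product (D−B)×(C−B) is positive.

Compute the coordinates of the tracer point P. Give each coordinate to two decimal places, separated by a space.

A=(0,0), D=(4.00,0)
B = A + 3.00·(cos241°, sin241°) = (-1.4544, -2.6239)
|BD| = 6.0527
circle(B,10.00) ∩ circle(D,8.00): a=6.0002, h=7.9998
  candidates: C₊=(0.4848,7.1863) cross=48.421; C₋=(7.4206,-7.2318) cross=-48.421
  mode + wants cross > 0 → take C=(0.4848,7.1863) (cross=48.421)
ex = (C−B)/|BC| = (0.1939,0.9810); ey = (-0.9810,0.1939)
P = B + 2.05·ex + 2.83·ey = (-3.8332,-0.0640)

-3.83 -0.06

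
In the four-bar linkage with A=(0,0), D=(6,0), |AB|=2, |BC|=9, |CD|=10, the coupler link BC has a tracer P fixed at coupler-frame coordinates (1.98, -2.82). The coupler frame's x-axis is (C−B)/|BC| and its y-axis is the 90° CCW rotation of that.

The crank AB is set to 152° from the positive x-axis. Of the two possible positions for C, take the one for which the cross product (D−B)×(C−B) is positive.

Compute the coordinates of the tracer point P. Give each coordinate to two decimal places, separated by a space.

A=(0,0), D=(6.00,0)
B = A + 2.00·(cos152°, sin152°) = (-1.7659, 0.9389)
|BD| = 7.8225
circle(B,9.00) ∩ circle(D,10.00): a=2.6968, h=8.5865
  candidates: C₊=(1.9420,9.1396) cross=67.167; C₋=(-0.1193,-7.9091) cross=-67.167
  mode + wants cross > 0 → take C=(1.9420,9.1396) (cross=67.167)
ex = (C−B)/|BC| = (0.4120,0.9112); ey = (-0.9112,0.4120)
P = B + 1.98·ex + -2.82·ey = (1.6194,1.5813)

1.62 1.58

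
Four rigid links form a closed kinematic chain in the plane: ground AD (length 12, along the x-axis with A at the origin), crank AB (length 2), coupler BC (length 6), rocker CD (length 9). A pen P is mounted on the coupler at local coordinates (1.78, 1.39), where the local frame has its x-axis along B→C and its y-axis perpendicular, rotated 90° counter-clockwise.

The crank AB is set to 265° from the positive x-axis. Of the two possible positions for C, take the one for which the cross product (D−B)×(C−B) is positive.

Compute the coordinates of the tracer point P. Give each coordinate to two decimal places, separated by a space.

A=(0,0), D=(12.00,0)
B = A + 2.00·(cos265°, sin265°) = (-0.1743, -1.9924)
|BD| = 12.3363
circle(B,6.00) ∩ circle(D,9.00): a=4.3442, h=4.1385
  candidates: C₊=(3.4445,2.7934) cross=51.054; C₋=(4.7813,-5.3750) cross=-51.054
  mode + wants cross > 0 → take C=(3.4445,2.7934) (cross=51.054)
ex = (C−B)/|BC| = (0.6031,0.7976); ey = (-0.7976,0.6031)
P = B + 1.78·ex + 1.39·ey = (-0.2095,0.2658)

-0.21 0.27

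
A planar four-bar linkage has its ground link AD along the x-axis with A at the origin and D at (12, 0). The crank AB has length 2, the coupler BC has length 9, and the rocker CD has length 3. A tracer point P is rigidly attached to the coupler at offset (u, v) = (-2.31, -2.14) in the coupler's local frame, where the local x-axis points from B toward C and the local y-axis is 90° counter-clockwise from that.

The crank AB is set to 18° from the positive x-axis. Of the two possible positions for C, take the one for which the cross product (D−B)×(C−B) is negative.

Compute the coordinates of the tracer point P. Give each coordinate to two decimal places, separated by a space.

-1.01 -0.59

A=(0,0), D=(12.00,0)
B = A + 2.00·(cos18°, sin18°) = (1.9021, 0.6180)
|BD| = 10.1168
circle(B,9.00) ∩ circle(D,3.00): a=8.6168, h=2.5981
  candidates: C₊=(10.6616,2.6849) cross=26.284; C₋=(10.3441,-2.5016) cross=-26.284
  mode - wants cross < 0 → take C=(10.3441,-2.5016) (cross=-26.284)
ex = (C−B)/|BC| = (0.9380,-0.3466); ey = (0.3466,0.9380)
P = B + -2.31·ex + -2.14·ey = (-1.0065,-0.5886)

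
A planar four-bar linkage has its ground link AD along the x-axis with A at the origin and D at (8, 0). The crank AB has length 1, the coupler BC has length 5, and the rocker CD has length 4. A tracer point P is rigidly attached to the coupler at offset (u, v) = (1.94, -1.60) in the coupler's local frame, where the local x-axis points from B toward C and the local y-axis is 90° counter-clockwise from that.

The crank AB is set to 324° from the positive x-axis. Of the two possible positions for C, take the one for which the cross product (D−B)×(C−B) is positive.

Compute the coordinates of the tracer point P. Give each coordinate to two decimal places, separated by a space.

3.32 -0.70

A=(0,0), D=(8.00,0)
B = A + 1.00·(cos324°, sin324°) = (0.8090, -0.5878)
|BD| = 7.2150
circle(B,5.00) ∩ circle(D,4.00): a=4.2312, h=2.6640
  candidates: C₊=(4.8091,2.4121) cross=19.221; C₋=(5.2432,-2.8983) cross=-19.221
  mode + wants cross > 0 → take C=(4.8091,2.4121) (cross=19.221)
ex = (C−B)/|BC| = (0.8000,0.6000); ey = (-0.6000,0.8000)
P = B + 1.94·ex + -1.60·ey = (3.3210,-0.7039)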